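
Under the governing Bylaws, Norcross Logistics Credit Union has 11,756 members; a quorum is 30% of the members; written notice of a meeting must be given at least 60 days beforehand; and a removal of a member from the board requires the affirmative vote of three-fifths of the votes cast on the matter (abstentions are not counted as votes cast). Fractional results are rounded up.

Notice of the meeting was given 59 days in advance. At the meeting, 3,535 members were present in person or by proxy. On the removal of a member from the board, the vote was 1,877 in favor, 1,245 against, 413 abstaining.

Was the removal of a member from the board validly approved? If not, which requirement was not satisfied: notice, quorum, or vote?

Invalid — notice requirement not satisfied.

Notice: 59 days given; 60 required. Not satisfied.
Quorum: 30% of 11,756 = 3,526.80, rounded up to 3,527; 3,535 present. Satisfied.
Vote: requires three-fifths of the votes cast (3,535 − 413 abstaining = 3,122); 3/5 of 3122 = 1873.20, rounded up to 1874, so 1,874 needed; 1,877 in favor. Satisfied.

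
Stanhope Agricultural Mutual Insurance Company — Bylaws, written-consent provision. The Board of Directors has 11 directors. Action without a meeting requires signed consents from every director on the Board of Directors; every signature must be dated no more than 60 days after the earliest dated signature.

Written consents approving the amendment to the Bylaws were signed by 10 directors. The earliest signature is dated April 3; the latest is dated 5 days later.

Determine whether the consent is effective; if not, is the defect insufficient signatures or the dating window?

Signatures required: the unanimous vote of 11 — unanimous means all 11, so 11 needed; 10 signed. Insufficient.
Dating window: the latest signature is 5 days after the earliest; the limit is 60 days. Within the window.

Not effective — insufficient signatures.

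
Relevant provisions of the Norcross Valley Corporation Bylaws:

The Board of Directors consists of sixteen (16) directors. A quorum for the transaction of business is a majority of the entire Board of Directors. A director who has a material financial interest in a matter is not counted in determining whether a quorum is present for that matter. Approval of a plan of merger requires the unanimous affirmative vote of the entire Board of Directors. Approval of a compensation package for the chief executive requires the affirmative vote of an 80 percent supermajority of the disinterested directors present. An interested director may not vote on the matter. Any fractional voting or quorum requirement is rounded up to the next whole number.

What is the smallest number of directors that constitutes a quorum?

9

A majority of 16 is 9.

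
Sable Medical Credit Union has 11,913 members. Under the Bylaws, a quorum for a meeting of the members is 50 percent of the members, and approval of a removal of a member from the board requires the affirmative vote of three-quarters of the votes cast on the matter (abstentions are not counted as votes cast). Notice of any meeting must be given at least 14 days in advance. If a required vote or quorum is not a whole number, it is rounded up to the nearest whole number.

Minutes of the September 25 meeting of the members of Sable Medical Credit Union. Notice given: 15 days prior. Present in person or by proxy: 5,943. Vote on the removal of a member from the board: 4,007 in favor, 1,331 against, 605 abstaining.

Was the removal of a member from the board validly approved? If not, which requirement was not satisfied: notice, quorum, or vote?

Notice: 15 days given; 14 required. Satisfied.
Quorum: 50% of 11,913 = 5,956.50, rounded up to 5,957; 5,943 present. Not satisfied.
Vote: requires three-fourths of the votes cast (5,943 − 605 abstaining = 5,338); 3/4 of 5338 = 4003.50, rounded up to 4004, so 4,004 needed; 4,007 in favor. Satisfied.

Invalid — quorum requirement not satisfied.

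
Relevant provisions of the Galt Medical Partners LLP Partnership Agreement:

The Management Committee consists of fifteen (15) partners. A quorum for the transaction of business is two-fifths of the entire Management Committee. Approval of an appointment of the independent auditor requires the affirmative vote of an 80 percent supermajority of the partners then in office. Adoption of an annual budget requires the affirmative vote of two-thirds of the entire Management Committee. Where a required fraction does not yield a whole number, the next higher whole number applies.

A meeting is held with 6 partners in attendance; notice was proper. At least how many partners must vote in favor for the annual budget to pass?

10

The annual budget requires two-thirds of the entire Management Committee (15).
2/3 of 15 = 10.
(Only 6 can vote, so the annual budget cannot pass at this meeting, but the required vote is still 10.)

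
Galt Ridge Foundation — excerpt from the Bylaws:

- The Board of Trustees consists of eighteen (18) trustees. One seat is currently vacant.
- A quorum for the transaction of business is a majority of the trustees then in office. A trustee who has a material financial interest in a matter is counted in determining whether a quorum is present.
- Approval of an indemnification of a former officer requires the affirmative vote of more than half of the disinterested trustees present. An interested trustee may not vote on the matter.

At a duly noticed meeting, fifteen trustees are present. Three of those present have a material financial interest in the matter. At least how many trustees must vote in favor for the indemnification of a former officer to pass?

7

The indemnification of a former officer requires a majority of the disinterested trustees present (15 − 3 = 12).
A majority of 12 is 7.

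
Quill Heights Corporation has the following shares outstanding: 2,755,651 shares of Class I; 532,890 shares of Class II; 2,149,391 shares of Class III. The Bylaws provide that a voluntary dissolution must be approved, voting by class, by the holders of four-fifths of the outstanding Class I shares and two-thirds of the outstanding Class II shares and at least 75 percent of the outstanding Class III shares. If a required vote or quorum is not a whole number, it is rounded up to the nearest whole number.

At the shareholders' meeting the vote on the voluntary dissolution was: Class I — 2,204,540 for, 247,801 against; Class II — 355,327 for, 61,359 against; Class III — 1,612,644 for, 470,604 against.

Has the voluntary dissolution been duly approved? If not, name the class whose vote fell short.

Approved — every class gave the required vote.

Class I: 4/5 of 2755651 = 2204520.80, rounded up to 2204521; 2,204,521 required, 2,204,540 in favor — approved.
Class II: 2/3 of 532890 = 355260; 355,260 required, 355,327 in favor — approved.
Class III: 3/4 of 2149391 = 1612043.25, rounded up to 1612044; 1,612,044 required, 1,612,644 in favor — approved.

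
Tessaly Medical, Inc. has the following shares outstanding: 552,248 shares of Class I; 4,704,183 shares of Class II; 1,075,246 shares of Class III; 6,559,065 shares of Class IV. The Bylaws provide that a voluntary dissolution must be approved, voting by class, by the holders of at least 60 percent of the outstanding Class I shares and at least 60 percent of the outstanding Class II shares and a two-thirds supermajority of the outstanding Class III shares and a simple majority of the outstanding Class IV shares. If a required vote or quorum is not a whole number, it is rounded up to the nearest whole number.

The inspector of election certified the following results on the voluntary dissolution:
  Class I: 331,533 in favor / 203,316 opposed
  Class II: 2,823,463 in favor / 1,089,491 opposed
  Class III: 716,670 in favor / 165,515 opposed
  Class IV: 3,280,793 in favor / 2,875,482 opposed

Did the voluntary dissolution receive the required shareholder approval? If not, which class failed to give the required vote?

Not approved — the Class III shares did not give the required vote.

Class I: 3/5 of 552248 = 331348.80, rounded up to 331349; 331,349 required, 331,533 in favor — approved.
Class II: 3/5 of 4704183 = 2822509.80, rounded up to 2822510; 2,822,510 required, 2,823,463 in favor — approved.
Class III: 2/3 of 1075246 = 716830.67, rounded up to 716831; 716,831 required, 716,670 in favor — not approved.
Class IV: a majority of 6559065 is 3279533; 3,279,533 required, 3,280,793 in favor — approved.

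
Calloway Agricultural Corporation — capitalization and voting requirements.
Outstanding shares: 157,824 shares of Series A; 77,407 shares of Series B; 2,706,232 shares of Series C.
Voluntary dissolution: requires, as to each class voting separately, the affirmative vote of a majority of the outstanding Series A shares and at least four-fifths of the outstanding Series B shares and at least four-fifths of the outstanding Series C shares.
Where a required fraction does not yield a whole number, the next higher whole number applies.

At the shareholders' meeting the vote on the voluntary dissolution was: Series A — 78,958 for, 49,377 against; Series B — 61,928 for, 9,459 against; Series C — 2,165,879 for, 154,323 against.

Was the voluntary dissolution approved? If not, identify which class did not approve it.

Approved — every class gave the required vote.

Series A: a majority of 157824 is 78913; 78,913 required, 78,958 in favor — approved.
Series B: 4/5 of 77407 = 61925.60, rounded up to 61926; 61,926 required, 61,928 in favor — approved.
Series C: 4/5 of 2706232 = 2164985.60, rounded up to 2164986; 2,164,986 required, 2,165,879 in favor — approved.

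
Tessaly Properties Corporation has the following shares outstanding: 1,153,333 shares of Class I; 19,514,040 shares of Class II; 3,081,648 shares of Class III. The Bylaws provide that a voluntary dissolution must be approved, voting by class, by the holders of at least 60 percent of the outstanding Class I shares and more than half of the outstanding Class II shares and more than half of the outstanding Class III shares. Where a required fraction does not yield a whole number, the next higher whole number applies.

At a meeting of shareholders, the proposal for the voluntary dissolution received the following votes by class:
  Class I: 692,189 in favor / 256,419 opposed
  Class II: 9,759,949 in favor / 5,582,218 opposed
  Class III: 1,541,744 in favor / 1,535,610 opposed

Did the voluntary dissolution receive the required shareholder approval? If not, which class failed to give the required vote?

Approved — every class gave the required vote.

Class I: 3/5 of 1153333 = 691999.80, rounded up to 692000; 692,000 required, 692,189 in favor — approved.
Class II: a majority of 19514040 is 9757021; 9,757,021 required, 9,759,949 in favor — approved.
Class III: a majority of 3081648 is 1540825; 1,540,825 required, 1,541,744 in favor — approved.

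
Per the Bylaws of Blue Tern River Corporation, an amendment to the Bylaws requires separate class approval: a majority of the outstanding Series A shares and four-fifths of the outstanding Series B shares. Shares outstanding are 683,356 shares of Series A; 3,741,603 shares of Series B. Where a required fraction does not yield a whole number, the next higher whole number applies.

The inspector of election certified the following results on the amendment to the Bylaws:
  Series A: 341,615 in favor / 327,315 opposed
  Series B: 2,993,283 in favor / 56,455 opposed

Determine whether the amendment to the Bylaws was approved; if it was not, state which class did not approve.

Series A: a majority of 683356 is 341679; 341,679 required, 341,615 in favor — not approved.
Series B: 4/5 of 3741603 = 2993282.40, rounded up to 2993283; 2,993,283 required, 2,993,283 in favor — approved.

Not approved — the Series A shares did not give the required vote.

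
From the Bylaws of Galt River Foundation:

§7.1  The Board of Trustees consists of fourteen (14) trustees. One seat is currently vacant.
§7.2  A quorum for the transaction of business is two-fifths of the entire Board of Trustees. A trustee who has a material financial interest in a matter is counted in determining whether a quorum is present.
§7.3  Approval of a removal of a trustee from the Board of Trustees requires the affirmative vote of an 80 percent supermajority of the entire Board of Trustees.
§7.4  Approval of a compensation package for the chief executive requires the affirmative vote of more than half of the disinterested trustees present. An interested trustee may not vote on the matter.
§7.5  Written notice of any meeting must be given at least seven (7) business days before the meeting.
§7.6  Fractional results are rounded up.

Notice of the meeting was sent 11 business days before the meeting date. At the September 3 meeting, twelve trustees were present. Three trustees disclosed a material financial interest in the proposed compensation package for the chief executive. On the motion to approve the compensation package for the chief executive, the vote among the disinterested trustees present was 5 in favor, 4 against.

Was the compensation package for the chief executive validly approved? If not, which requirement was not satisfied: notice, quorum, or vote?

Notice: 11 business days given; 7 required (11 ≥ 7). Satisfied.
Quorum: 12 present (interested trustees count toward quorum); quorum is 6. Satisfied.
Vote: the compensation package for the chief executive requires a majority of the disinterested trustees present (12 − 3 = 9). A majority of 9 is 5, so 5 affirmative votes are needed; 5 voted in favor. Satisfied.

Valid — all requirements satisfied.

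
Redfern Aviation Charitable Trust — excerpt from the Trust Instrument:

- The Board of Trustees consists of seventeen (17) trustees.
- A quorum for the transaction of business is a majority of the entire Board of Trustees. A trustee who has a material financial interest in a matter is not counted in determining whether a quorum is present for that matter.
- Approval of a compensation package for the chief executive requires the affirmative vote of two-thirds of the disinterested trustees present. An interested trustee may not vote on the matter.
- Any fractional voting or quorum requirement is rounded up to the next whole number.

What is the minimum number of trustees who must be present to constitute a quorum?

A majority of 17 is 9.

9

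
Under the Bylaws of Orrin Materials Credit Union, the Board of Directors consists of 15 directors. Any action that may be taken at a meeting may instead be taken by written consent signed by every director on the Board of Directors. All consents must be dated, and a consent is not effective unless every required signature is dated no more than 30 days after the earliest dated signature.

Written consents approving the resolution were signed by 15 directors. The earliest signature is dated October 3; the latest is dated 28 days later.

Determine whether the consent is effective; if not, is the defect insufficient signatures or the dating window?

Signatures required: all of 15 — unanimous means all 15, so 15 needed; 15 signed. Sufficient.
Dating window: the latest signature is 28 days after the earliest; the limit is 30 days. Within the window.

Effective — both the signature and dating-window requirements are satisfied.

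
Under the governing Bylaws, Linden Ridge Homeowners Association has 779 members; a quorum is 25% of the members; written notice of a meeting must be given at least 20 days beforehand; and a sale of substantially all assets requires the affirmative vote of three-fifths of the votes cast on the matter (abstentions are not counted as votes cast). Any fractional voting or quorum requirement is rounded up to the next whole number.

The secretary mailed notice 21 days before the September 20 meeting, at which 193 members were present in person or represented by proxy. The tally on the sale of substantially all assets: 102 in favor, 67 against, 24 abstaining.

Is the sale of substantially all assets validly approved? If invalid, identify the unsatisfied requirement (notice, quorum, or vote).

Invalid — quorum requirement not satisfied.

Notice: 21 days given; 20 required. Satisfied.
Quorum: 25% of 779 = 194.75, rounded up to 195; 193 present. Not satisfied.
Vote: requires three-fifths of the votes cast (193 − 24 abstaining = 169); 3/5 of 169 = 101.40, rounded up to 102, so 102 needed; 102 in favor. Satisfied.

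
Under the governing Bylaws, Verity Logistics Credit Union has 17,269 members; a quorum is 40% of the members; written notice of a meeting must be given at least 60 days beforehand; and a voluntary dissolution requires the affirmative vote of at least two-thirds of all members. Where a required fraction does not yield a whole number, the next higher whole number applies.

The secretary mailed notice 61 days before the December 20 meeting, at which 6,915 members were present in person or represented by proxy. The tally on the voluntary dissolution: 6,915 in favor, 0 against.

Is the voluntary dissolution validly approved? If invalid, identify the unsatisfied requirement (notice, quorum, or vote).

Invalid — vote requirement not satisfied.

Notice: 61 days given; 60 required. Satisfied.
Quorum: 40% of 17,269 = 6,907.60, rounded up to 6,908; 6,915 present. Satisfied.
Vote: requires two-thirds of all members (17,269); 2/3 of 17269 = 11512.67, rounded up to 11513, so 11,513 needed; 6,915 in favor. Not satisfied.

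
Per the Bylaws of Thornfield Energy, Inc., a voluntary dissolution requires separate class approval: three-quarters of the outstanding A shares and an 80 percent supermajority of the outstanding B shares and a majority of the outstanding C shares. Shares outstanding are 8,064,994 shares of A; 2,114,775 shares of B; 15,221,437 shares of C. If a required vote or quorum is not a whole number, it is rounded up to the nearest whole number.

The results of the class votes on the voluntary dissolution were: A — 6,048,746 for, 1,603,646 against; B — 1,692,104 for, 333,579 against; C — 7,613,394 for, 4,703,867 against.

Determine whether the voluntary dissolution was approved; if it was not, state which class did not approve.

A: 3/4 of 8064994 = 6048745.50, rounded up to 6048746; 6,048,746 required, 6,048,746 in favor — approved.
B: 4/5 of 2114775 = 1691820; 1,691,820 required, 1,692,104 in favor — approved.
C: a majority of 15221437 is 7610719; 7,610,719 required, 7,613,394 in favor — approved.

Approved — every class gave the required vote.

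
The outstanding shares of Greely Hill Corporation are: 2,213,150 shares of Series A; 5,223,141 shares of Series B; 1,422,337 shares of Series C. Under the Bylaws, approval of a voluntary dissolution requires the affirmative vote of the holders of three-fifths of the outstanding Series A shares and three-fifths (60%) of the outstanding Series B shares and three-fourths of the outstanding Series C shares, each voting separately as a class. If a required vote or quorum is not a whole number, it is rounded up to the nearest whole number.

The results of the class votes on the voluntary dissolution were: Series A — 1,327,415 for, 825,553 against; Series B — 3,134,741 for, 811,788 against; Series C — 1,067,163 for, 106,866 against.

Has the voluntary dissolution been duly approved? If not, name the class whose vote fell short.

Series A: 3/5 of 2213150 = 1327890; 1,327,890 required, 1,327,415 in favor — not approved.
Series B: 3/5 of 5223141 = 3133884.60, rounded up to 3133885; 3,133,885 required, 3,134,741 in favor — approved.
Series C: 3/4 of 1422337 = 1066752.75, rounded up to 1066753; 1,066,753 required, 1,067,163 in favor — approved.

Not approved — the Series A shares did not give the required vote.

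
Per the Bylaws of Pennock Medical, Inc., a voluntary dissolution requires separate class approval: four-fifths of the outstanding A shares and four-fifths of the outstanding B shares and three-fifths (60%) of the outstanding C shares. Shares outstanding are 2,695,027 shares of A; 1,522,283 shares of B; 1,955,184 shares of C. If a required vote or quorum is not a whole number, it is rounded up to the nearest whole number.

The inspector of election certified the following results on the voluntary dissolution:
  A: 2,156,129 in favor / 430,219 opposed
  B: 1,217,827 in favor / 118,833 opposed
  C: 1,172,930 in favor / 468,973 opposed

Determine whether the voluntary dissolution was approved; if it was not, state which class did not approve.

A: 4/5 of 2695027 = 2156021.60, rounded up to 2156022; 2,156,022 required, 2,156,129 in favor — approved.
B: 4/5 of 1522283 = 1217826.40, rounded up to 1217827; 1,217,827 required, 1,217,827 in favor — approved.
C: 3/5 of 1955184 = 1173110.40, rounded up to 1173111; 1,173,111 required, 1,172,930 in favor — not approved.

Not approved — the C shares did not give the required vote.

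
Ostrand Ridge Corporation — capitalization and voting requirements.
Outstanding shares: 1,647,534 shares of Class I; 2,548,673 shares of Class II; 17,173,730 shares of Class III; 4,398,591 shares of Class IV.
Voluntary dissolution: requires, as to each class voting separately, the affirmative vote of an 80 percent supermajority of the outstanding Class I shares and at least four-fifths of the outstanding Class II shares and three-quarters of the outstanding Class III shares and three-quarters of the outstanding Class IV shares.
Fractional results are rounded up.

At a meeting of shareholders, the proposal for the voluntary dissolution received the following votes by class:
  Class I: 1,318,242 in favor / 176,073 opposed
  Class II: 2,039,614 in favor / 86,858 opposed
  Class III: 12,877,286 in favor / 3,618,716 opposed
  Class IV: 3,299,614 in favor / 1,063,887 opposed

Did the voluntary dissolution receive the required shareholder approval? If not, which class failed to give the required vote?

Class I: 4/5 of 1647534 = 1318027.20, rounded up to 1318028; 1,318,028 required, 1,318,242 in favor — approved.
Class II: 4/5 of 2548673 = 2038938.40, rounded up to 2038939; 2,038,939 required, 2,039,614 in favor — approved.
Class III: 3/4 of 17173730 = 12880297.50, rounded up to 12880298; 12,880,298 required, 12,877,286 in favor — not approved.
Class IV: 3/4 of 4398591 = 3298943.25, rounded up to 3298944; 3,298,944 required, 3,299,614 in favor — approved.

Not approved — the Class III shares did not give the required vote.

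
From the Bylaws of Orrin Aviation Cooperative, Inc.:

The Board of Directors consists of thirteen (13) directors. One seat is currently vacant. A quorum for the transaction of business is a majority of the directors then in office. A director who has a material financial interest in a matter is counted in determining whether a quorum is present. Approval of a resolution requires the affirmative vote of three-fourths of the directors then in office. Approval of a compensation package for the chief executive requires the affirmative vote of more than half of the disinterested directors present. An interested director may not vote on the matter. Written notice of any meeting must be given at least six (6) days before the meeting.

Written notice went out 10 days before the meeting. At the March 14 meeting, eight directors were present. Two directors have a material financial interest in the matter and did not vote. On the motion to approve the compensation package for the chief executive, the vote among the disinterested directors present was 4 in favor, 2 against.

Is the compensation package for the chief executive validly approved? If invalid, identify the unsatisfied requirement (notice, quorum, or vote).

Valid — all requirements satisfied.

Notice: 10 days given; 6 required (10 ≥ 6). Satisfied.
Quorum: 8 present (interested directors count toward quorum); quorum is 7. Satisfied.
Vote: the compensation package for the chief executive requires a majority of the disinterested directors present (8 − 2 = 6). A majority of 6 is 4, so 4 affirmative votes are needed; 4 voted in favor. Satisfied.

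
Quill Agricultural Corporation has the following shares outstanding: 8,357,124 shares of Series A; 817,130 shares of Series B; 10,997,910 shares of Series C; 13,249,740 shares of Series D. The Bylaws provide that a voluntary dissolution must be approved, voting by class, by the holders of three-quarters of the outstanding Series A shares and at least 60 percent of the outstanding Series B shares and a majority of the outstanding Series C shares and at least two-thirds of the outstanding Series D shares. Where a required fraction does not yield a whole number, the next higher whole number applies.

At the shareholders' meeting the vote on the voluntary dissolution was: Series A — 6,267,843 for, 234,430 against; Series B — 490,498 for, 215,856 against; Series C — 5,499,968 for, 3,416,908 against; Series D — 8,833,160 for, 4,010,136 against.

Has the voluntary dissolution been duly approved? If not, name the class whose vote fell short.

Approved — every class gave the required vote.

Series A: 3/4 of 8357124 = 6267843; 6,267,843 required, 6,267,843 in favor — approved.
Series B: 3/5 of 817130 = 490278; 490,278 required, 490,498 in favor — approved.
Series C: a majority of 10997910 is 5498956; 5,498,956 required, 5,499,968 in favor — approved.
Series D: 2/3 of 13249740 = 8833160; 8,833,160 required, 8,833,160 in favor — approved.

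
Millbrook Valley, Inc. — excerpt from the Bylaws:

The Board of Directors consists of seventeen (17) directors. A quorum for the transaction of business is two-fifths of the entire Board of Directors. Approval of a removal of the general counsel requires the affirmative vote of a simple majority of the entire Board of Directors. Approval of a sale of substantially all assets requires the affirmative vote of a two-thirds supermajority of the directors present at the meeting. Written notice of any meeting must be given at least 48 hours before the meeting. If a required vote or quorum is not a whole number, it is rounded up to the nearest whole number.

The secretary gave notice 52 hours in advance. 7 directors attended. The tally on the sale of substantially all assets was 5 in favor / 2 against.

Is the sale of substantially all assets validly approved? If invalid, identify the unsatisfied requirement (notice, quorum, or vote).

Notice: 52 hours given; 48 required (52 ≥ 48). Satisfied.
Quorum: 7 present; quorum is 7. Satisfied.
Vote: the sale of substantially all assets requires two-thirds of the directors present (7). 2/3 of 7 = 4.67, rounded up to 5, so 5 affirmative votes are needed; 5 voted in favor. Satisfied.

Valid — all requirements satisfied.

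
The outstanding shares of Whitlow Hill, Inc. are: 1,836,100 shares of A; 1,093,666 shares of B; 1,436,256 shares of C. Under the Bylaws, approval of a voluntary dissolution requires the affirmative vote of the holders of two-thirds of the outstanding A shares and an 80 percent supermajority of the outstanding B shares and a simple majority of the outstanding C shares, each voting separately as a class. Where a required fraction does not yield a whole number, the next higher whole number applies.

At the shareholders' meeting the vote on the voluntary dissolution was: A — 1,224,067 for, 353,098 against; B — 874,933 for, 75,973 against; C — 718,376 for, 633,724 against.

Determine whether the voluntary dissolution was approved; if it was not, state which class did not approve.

A: 2/3 of 1836100 = 1224066.67, rounded up to 1224067; 1,224,067 required, 1,224,067 in favor — approved.
B: 4/5 of 1093666 = 874932.80, rounded up to 874933; 874,933 required, 874,933 in favor — approved.
C: a majority of 1436256 is 718129; 718,129 required, 718,376 in favor — approved.

Approved — every class gave the required vote.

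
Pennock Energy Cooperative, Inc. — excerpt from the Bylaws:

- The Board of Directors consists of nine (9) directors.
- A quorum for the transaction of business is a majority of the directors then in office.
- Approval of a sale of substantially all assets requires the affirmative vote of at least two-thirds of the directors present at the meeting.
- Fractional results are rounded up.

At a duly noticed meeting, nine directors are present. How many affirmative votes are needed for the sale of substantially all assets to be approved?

6

The sale of substantially all assets requires two-thirds of the directors present (9).
2/3 of 9 = 6.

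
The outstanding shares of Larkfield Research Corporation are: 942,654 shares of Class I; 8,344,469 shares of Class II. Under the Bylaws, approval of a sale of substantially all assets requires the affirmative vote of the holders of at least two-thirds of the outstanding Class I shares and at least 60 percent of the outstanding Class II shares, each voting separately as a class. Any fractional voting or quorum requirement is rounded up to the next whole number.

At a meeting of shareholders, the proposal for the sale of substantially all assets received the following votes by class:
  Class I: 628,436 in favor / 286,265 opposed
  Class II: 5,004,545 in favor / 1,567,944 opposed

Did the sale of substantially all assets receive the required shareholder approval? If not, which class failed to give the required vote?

Not approved — the Class II shares did not give the required vote.

Class I: 2/3 of 942654 = 628436; 628,436 required, 628,436 in favor — approved.
Class II: 3/5 of 8344469 = 5006681.40, rounded up to 5006682; 5,006,682 required, 5,004,545 in favor — not approved.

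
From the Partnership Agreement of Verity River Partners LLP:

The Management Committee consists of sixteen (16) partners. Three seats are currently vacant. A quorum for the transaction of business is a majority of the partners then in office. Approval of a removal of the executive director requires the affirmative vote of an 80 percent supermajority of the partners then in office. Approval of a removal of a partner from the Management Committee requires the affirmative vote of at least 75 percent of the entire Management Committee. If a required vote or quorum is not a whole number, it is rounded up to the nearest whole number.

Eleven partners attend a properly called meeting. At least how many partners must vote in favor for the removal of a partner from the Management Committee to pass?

The removal of a partner from the Management Committee requires three-fourths of the entire Management Committee (16).
3/4 of 16 = 12.
(Only 11 can vote, so the removal of a partner from the Management Committee cannot pass at this meeting, but the required vote is still 12.)

12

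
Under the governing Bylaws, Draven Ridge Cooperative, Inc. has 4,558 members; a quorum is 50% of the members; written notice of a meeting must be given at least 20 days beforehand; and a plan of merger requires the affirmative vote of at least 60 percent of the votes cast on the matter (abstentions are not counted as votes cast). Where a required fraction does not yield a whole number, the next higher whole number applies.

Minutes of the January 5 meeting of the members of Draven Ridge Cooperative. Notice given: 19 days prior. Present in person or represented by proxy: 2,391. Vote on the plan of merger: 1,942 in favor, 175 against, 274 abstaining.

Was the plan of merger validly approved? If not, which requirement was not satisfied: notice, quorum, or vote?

Invalid — notice requirement not satisfied.

Notice: 19 days given; 20 required. Not satisfied.
Quorum: 50% of 4,558 = 2,279; 2,391 present. Satisfied.
Vote: requires three-fifths of the votes cast (2,391 − 274 abstaining = 2,117); 3/5 of 2117 = 1270.20, rounded up to 1271, so 1,271 needed; 1,942 in favor. Satisfied.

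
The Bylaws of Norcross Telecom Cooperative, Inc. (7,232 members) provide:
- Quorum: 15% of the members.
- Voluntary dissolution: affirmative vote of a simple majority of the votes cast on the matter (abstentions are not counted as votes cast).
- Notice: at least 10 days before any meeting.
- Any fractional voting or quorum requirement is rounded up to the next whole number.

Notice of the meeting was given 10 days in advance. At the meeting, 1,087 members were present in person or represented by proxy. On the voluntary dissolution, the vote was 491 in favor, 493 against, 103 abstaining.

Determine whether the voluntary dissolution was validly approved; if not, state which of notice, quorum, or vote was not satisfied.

Invalid — vote requirement not satisfied.

Notice: 10 days given; 10 required. Satisfied.
Quorum: 15% of 7,232 = 1,084.80, rounded up to 1,085; 1,087 present. Satisfied.
Vote: requires a majority of the votes cast (1,087 − 103 abstaining = 984); a majority of 984 is 493, so 493 needed; 491 in favor. Not satisfied.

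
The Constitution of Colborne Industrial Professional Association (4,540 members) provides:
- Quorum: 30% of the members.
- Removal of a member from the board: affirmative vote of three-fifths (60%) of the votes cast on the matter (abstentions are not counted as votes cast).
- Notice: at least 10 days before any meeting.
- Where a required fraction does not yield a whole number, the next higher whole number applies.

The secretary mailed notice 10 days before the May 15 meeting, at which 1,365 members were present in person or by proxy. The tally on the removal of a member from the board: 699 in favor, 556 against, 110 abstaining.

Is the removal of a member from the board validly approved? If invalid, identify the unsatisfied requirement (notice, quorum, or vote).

Invalid — vote requirement not satisfied.

Notice: 10 days given; 10 required. Satisfied.
Quorum: 30% of 4,540 = 1,362; 1,365 present. Satisfied.
Vote: requires three-fifths of the votes cast (1,365 − 110 abstaining = 1,255); 3/5 of 1255 = 753, so 753 needed; 699 in favor. Not satisfied.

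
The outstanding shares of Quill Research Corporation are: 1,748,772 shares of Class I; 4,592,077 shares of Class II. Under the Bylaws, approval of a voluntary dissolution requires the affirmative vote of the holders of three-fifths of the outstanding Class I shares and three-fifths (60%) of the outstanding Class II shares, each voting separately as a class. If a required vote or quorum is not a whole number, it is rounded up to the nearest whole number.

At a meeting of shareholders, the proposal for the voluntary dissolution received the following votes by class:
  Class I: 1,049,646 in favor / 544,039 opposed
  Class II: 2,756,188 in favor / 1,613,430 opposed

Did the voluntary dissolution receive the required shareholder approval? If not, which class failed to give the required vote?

Approved — every class gave the required vote.

Class I: 3/5 of 1748772 = 1049263.20, rounded up to 1049264; 1,049,264 required, 1,049,646 in favor — approved.
Class II: 3/5 of 4592077 = 2755246.20, rounded up to 2755247; 2,755,247 required, 2,756,188 in favor — approved.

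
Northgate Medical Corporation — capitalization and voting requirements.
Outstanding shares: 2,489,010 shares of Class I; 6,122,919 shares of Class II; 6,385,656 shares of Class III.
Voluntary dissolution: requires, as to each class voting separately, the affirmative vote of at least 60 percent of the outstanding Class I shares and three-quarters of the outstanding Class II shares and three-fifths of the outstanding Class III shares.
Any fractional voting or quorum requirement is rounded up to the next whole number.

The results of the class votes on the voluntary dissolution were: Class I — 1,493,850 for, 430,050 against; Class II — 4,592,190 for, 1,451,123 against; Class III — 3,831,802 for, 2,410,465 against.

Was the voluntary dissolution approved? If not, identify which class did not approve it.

Approved — every class gave the required vote.

Class I: 3/5 of 2489010 = 1493406; 1,493,406 required, 1,493,850 in favor — approved.
Class II: 3/4 of 6122919 = 4592189.25, rounded up to 4592190; 4,592,190 required, 4,592,190 in favor — approved.
Class III: 3/5 of 6385656 = 3831393.60, rounded up to 3831394; 3,831,394 required, 3,831,802 in favor — approved.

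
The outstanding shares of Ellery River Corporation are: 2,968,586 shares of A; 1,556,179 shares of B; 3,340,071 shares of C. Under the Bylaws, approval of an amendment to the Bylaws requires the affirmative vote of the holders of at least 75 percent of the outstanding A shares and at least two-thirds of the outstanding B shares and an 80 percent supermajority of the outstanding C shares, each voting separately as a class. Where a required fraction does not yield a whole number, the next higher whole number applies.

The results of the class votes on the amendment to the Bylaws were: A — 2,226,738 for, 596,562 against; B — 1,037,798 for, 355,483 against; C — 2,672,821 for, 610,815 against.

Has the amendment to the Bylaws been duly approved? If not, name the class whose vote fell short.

A: 3/4 of 2968586 = 2226439.50, rounded up to 2226440; 2,226,440 required, 2,226,738 in favor — approved.
B: 2/3 of 1556179 = 1037452.67, rounded up to 1037453; 1,037,453 required, 1,037,798 in favor — approved.
C: 4/5 of 3340071 = 2672056.80, rounded up to 2672057; 2,672,057 required, 2,672,821 in favor — approved.

Approved — every class gave the required vote.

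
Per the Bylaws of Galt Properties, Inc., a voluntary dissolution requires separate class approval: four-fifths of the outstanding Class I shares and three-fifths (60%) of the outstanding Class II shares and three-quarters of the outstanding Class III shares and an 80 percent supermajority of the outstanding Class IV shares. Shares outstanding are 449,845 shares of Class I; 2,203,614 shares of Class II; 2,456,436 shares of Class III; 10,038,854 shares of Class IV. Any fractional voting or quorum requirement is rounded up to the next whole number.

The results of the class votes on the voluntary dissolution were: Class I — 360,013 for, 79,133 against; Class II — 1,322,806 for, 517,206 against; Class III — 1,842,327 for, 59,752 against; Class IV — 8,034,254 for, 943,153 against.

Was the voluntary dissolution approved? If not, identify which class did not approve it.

Approved — every class gave the required vote.

Class I: 4/5 of 449845 = 359876; 359,876 required, 360,013 in favor — approved.
Class II: 3/5 of 2203614 = 1322168.40, rounded up to 1322169; 1,322,169 required, 1,322,806 in favor — approved.
Class III: 3/4 of 2456436 = 1842327; 1,842,327 required, 1,842,327 in favor — approved.
Class IV: 4/5 of 10038854 = 8031083.20, rounded up to 8031084; 8,031,084 required, 8,034,254 in favor — approved.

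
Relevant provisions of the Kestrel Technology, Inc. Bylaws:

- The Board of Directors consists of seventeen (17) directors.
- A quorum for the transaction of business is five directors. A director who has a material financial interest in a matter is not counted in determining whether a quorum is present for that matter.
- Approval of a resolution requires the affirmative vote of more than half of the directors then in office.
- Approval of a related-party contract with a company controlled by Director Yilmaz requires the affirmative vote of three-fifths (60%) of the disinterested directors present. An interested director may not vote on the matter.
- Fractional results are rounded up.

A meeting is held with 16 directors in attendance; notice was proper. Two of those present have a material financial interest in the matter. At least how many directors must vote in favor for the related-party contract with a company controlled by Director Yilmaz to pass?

The related-party contract with a company controlled by Director Yilmaz requires three-fifths of the disinterested directors present (16 − 2 = 14).
3/5 of 14 = 8.40, rounded up to 9.

9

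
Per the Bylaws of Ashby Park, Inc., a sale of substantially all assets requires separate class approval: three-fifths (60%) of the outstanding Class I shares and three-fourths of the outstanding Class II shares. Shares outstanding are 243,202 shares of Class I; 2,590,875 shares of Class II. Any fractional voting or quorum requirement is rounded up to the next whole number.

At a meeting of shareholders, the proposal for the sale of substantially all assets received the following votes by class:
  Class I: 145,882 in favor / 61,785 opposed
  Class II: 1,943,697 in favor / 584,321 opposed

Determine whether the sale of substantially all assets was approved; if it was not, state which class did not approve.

Class I: 3/5 of 243202 = 145921.20, rounded up to 145922; 145,922 required, 145,882 in favor — not approved.
Class II: 3/4 of 2590875 = 1943156.25, rounded up to 1943157; 1,943,157 required, 1,943,697 in favor — approved.

Not approved — the Class I shares did not give the required vote.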